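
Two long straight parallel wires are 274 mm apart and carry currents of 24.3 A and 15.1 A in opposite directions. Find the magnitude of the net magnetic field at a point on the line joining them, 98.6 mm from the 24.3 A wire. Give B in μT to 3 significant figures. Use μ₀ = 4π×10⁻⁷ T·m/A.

Each long wire gives B = μ₀I/(2πd). Distances are d₁ = 0.0986 m and d₂ = 0.1754 m.
B₁ = 4.93×10⁻⁵ T, B₂ = 1.72×10⁻⁵ T.
Between antiparallel currents both contributions point the same way, so they add. B = B₁ + B₂ = 4.93×10⁻⁵ + 1.72×10⁻⁵ = 6.65×10⁻⁵ T.

B ≈ 66.5 μT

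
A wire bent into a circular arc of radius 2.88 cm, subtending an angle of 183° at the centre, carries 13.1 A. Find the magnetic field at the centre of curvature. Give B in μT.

B ≈ 145 μT

The Biot–Savart field of a circular arc at its centre is B = μ₀Iφ/(4πR), with φ = 3.194 rad.
B = (4π×10⁻⁷ × 13.1 × 3.194) / (4π × 0.0288) = 1.45×10⁻⁴ T.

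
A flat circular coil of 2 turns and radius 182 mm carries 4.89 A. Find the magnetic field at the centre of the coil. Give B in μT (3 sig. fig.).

For an N-turn flat coil, B = Nμ₀I/(2R) with R = 0.182 m.
B = 2 × 1.69×10⁻⁵ T = 3.38×10⁻⁵ T.

B ≈ 33.8 μT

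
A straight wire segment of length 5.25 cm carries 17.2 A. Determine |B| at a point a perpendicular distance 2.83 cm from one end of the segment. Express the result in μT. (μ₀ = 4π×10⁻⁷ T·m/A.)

For a finite straight segment, B = (μ₀I/4πd)(sinθ₁ + sinθ₂), where θ₁, θ₂ are the angles from the perpendicular to each end.
The perpendicular foot is at one end, so the two end-offsets along the wire are 0 and L = 0.0525 m.
sinθ₁ = 0/√(0²+0.0283²) = 0.0000; sinθ₂ = 0.0525/√(0.0525²+0.0283²) = 0.8803.
B = (4π×10⁻⁷ × 17.2) / (4π × 0.0283) × (0.0000 + 0.8803) = 5.35×10⁻⁵ T.

B ≈ 53.5 μT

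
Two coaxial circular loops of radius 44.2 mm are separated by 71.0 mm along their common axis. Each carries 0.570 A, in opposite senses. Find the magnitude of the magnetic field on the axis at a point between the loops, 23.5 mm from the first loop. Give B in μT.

B ≈ 3.02 μT

Each loop contributes B = μ₀IR²/[2(R²+z²)^(3/2)] on the axis, with z measured from that loop.
Loop 1 (z = 0.0235 m): B₁ = 5.58×10⁻⁶ T. Loop 2 (z = 0.0475 m): B₂ = 2.56×10⁻⁶ T.
The fields oppose: B = |B₁ − B₂| = 3.02×10⁻⁶ T.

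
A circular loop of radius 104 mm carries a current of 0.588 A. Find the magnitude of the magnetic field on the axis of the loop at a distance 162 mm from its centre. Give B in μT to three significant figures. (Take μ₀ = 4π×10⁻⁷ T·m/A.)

B ≈ 0.560 μT

On the axis of a circular loop, B = μ₀IR² / [2(R²+z²)^(3/2)].
R² + z² = (0.104)² + (0.162)² = 0.03706 m², and (R²+z²)^(3/2) = 7.13×10⁻³ m³.
B = (4π×10⁻⁷ × 0.588 × 0.01082) / (2 × 7.13×10⁻³) = 5.60×10⁻⁷ T.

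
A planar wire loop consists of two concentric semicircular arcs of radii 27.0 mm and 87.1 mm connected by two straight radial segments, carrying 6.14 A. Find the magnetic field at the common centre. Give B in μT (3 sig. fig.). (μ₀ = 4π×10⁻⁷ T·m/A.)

The radial connectors point toward the centre, so dl × r̂ = 0 and they contribute nothing.
Each semicircle gives μ₀I/(4R): inner arc 7.14×10⁻⁵ T, outer arc 2.21×10⁻⁵ T.
The two arcs carry current in opposite angular senses, so their fields oppose: B = |7.14×10⁻⁵ − 2.21×10⁻⁵| = 4.93×10⁻⁵ T.

B ≈ 49.3 μT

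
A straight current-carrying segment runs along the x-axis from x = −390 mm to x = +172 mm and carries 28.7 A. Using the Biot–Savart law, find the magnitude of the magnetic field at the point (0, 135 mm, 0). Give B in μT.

B ≈ 36.8 μT

For a finite straight segment, B = (μ₀I/4πd)(sinθ₁ + sinθ₂), where θ₁, θ₂ are the angles from the perpendicular to each end.
The perpendicular distance is d = 0.135 m; the end-offsets along the wire are a = 0.39 m and b = 0.172 m.
sinθ₁ = 0.39/√(0.39²+0.135²) = 0.9450; sinθ₂ = 0.172/√(0.172²+0.135²) = 0.7866.
B = (4π×10⁻⁷ × 28.7) / (4π × 0.135) × (0.9450 + 0.7866) = 3.68×10⁻⁵ T.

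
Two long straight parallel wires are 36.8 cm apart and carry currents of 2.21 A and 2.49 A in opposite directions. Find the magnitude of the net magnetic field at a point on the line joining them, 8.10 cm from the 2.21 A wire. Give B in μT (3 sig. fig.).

B ≈ 7.19 μT

Each long wire gives B = μ₀I/(2πd). Distances are d₁ = 0.081 m and d₂ = 0.287 m.
B₁ = 5.46×10⁻⁶ T, B₂ = 1.74×10⁻⁶ T.
Between antiparallel currents both contributions point the same way, so they add. B = B₁ + B₂ = 5.46×10⁻⁶ + 1.74×10⁻⁶ = 7.19×10⁻⁶ T.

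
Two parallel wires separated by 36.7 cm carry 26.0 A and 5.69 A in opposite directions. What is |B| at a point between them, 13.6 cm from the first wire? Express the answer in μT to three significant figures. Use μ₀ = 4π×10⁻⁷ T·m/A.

Each long wire gives B = μ₀I/(2πd). Distances are d₁ = 0.136 m and d₂ = 0.231 m.
B₁ = 3.82×10⁻⁵ T, B₂ = 4.93×10⁻⁶ T.
Between antiparallel currents both contributions point the same way, so they add. B = B₁ + B₂ = 3.82×10⁻⁵ + 4.93×10⁻⁶ = 4.32×10⁻⁵ T.

B ≈ 43.2 μT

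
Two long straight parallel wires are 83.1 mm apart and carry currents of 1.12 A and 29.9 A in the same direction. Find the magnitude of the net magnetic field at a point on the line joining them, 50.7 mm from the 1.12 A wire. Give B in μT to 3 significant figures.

B ≈ 180 μT

Each long wire gives B = μ₀I/(2πd). Distances are d₁ = 0.0507 m and d₂ = 0.0324 m.
B₁ = 4.42×10⁻⁶ T, B₂ = 1.85×10⁻⁴ T.
Between parallel currents the two contributions point in opposite directions, so they subtract. B = |B₁ − B₂| = |4.42×10⁻⁶ − 1.85×10⁻⁴| = 1.80×10⁻⁴ T.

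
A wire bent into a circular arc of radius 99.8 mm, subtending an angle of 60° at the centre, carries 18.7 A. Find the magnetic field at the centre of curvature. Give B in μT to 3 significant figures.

B ≈ 19.6 μT

The Biot–Savart field of a circular arc at its centre is B = μ₀Iφ/(4πR), with φ = 1.047 rad.
B = (4π×10⁻⁷ × 18.7 × 1.047) / (4π × 0.0998) = 1.96×10⁻⁵ T.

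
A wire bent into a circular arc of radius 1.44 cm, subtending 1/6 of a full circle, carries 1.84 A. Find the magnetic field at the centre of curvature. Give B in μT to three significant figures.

The Biot–Savart field of a circular arc at its centre is B = μ₀Iφ/(4πR), with φ = 1.047 rad.
B = (4π×10⁻⁷ × 1.84 × 1.047) / (4π × 0.0144) = 1.34×10⁻⁵ T.

B ≈ 13.4 μT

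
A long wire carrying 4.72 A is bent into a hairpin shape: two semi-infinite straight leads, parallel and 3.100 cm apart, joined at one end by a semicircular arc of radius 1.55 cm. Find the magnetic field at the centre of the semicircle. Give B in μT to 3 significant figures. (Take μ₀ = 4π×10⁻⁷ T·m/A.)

B ≈ 157 μT

The semicircular arc contributes B_arc = μ₀I·π/(4πR) = μ₀I/(4R) = 9.57×10⁻⁵ T.
Each semi-infinite lead is at perpendicular distance R = 0.0155 m from the centre, with the perpendicular foot at its near end, so it contributes μ₀I/(4πR); both point the same way, together 6.09×10⁻⁵ T.
Arc and leads all point the same direction: B = 9.57×10⁻⁵ + 6.09×10⁻⁵ = 1.57×10⁻⁴ T.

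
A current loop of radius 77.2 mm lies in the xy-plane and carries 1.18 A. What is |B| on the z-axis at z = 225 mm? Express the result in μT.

B ≈ 0.328 μT

On the axis of a circular loop, B = μ₀IR² / [2(R²+z²)^(3/2)].
R² + z² = (0.0772)² + (0.225)² = 0.05658 m², and (R²+z²)^(3/2) = 1.35×10⁻² m³.
B = (4π×10⁻⁷ × 1.18 × 0.00596) / (2 × 1.35×10⁻²) = 3.28×10⁻⁷ T.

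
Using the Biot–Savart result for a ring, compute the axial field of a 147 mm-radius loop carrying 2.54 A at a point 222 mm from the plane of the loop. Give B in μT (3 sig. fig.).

On the axis of a circular loop, B = μ₀IR² / [2(R²+z²)^(3/2)].
R² + z² = (0.147)² + (0.222)² = 0.07089 m², and (R²+z²)^(3/2) = 1.89×10⁻² m³.
B = (4π×10⁻⁷ × 2.54 × 0.02161) / (2 × 1.89×10⁻²) = 1.83×10⁻⁶ T.

B ≈ 1.83 μT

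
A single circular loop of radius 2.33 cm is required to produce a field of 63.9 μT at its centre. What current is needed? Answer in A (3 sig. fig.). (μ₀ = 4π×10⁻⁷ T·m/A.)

At the centre of a circular loop B = μ₀I/(2R), so I = 2RB/μ₀.
With R = 0.0233 m, I = 2 × 0.0233 × 6.39×10⁻⁵ / (4π×10⁻⁷) = 2.37 A.

I ≈ 2.37 A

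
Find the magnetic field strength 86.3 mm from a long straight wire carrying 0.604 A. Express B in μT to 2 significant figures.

For an infinitely long straight wire, B = μ₀I/(2πd).
B = (4π×10⁻⁷ × 0.604) / (2π × 0.0863) = 1.40×10⁻⁶ T.

B ≈ 1.4 μT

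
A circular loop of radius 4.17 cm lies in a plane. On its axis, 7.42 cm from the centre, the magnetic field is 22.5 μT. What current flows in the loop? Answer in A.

I ≈ 12.7 A

On the axis of a loop, B = μ₀IR²/[2(R²+z²)^(3/2)], so I = 2B(R²+z²)^(3/2)/(μ₀R²).
R² + z² = 0.001739 + 0.005506 = 0.007245 m²; raised to 3/2 gives 6.17×10⁻⁴ m³.
I = 2 × 2.25×10⁻⁵ × 6.17×10⁻⁴ / (1.26×10⁻⁶ × 0.001739) = 12.7 A.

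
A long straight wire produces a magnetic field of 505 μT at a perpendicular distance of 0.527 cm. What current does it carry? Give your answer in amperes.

I ≈ 13.3 A

For a long straight wire B = μ₀I/(2πd), so I = 2πdB/μ₀.
I = 2π × 0.00527 × 5.05×10⁻⁴ / (4π×10⁻⁷) = 13.3 A.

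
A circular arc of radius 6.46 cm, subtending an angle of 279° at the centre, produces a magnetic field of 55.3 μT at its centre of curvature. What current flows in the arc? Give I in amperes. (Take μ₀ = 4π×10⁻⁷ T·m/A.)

For a circular arc, B = μ₀Iφ/(4πR) with φ in radians; here φ = 4.869 rad.
So I = 4πRB/(μ₀φ) = 4π × 0.0646 × 5.53×10⁻⁵ / (4π×10⁻⁷ × 4.869) = 7.34 A.

I ≈ 7.34 A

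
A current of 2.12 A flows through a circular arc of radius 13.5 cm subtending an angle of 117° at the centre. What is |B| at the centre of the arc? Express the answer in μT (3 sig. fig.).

B ≈ 3.21 μT

The Biot–Savart field of a circular arc at its centre is B = μ₀Iφ/(4πR), with φ = 2.042 rad.
B = (4π×10⁻⁷ × 2.12 × 2.042) / (4π × 0.135) = 3.21×10⁻⁶ T.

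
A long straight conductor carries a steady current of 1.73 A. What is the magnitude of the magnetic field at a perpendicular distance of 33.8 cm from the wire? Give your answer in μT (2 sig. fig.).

For an infinitely long straight wire, B = μ₀I/(2πd).
B = (4π×10⁻⁷ × 1.73) / (2π × 0.338) = 1.02×10⁻⁶ T.

B ≈ 1.0 μT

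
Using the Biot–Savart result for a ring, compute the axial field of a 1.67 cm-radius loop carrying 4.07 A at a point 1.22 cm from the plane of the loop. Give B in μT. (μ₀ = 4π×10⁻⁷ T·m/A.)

On the axis of a circular loop, B = μ₀IR² / [2(R²+z²)^(3/2)].
R² + z² = (0.0167)² + (0.0122)² = 0.0004277 m², and (R²+z²)^(3/2) = 8.85×10⁻⁶ m³.
B = (4π×10⁻⁷ × 4.07 × 0.0002789) / (2 × 8.85×10⁻⁶) = 8.06×10⁻⁵ T.

B ≈ 80.6 μT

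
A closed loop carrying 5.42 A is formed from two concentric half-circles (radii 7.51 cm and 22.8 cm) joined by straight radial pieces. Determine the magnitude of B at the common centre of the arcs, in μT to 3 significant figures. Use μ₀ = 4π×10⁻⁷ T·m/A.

The radial connectors point toward the centre, so dl × r̂ = 0 and they contribute nothing.
Each semicircle gives μ₀I/(4R): inner arc 2.27×10⁻⁵ T, outer arc 7.47×10⁻⁶ T.
The two arcs carry current in opposite angular senses, so their fields oppose: B = |2.27×10⁻⁵ − 7.47×10⁻⁶| = 1.52×10⁻⁵ T.

B ≈ 15.2 μT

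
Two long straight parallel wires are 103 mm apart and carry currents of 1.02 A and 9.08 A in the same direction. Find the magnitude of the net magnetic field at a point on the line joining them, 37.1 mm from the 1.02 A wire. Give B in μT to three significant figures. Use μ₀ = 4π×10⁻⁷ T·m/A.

B ≈ 22.1 μT

Each long wire gives B = μ₀I/(2πd). Distances are d₁ = 0.0371 m and d₂ = 0.0659 m.
B₁ = 5.50×10⁻⁶ T, B₂ = 2.76×10⁻⁵ T.
Between parallel currents the two contributions point in opposite directions, so they subtract. B = |B₁ − B₂| = |5.50×10⁻⁶ − 2.76×10⁻⁵| = 2.21×10⁻⁵ T.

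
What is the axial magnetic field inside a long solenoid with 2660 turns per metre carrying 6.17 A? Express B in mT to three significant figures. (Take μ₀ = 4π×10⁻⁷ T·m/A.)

B ≈ 20.6 mT

Inside a long solenoid, B = μ₀nI with n = 2660 turns/m.
B = 4π×10⁻⁷ × 2660 × 6.17 = 2.06×10⁻² T.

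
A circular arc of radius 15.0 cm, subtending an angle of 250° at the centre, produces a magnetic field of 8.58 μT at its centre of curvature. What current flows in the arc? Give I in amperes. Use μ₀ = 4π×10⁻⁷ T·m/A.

For a circular arc, B = μ₀Iφ/(4πR) with φ in radians; here φ = 4.363 rad.
So I = 4πRB/(μ₀φ) = 4π × 0.15 × 8.58×10⁻⁶ / (4π×10⁻⁷ × 4.363) = 2.95 A.

I ≈ 2.95 A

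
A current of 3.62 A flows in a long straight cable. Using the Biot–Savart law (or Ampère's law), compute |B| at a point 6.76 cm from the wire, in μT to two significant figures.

B ≈ 11 μT

For an infinitely long straight wire, B = μ₀I/(2πd).
B = (4π×10⁻⁷ × 3.62) / (2π × 0.0676) = 1.07×10⁻⁵ T.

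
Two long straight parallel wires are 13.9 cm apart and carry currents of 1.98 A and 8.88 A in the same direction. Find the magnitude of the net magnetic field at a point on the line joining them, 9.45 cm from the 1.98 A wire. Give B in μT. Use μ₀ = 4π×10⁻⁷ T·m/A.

B ≈ 35.7 μT

Each long wire gives B = μ₀I/(2πd). Distances are d₁ = 0.0945 m and d₂ = 0.0445 m.
B₁ = 4.19×10⁻⁶ T, B₂ = 3.99×10⁻⁵ T.
Between parallel currents the two contributions point in opposite directions, so they subtract. B = |B₁ − B₂| = |4.19×10⁻⁶ − 3.99×10⁻⁵| = 3.57×10⁻⁵ T.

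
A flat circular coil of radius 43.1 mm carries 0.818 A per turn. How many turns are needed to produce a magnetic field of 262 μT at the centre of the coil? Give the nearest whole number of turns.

N = 22

For an N-turn coil, B = Nμ₀I/(2R). A single turn gives B₁ = 1.19×10⁻⁵ T with R = 0.0431 m.
N = B/B₁ = 2.62×10⁻⁴ / 1.19×10⁻⁵ = 21.97.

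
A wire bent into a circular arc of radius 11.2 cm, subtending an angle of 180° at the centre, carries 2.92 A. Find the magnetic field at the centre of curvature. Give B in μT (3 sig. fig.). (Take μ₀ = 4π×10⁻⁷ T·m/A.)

B ≈ 8.19 μT

The Biot–Savart field of a circular arc at its centre is B = μ₀Iφ/(4πR), with φ = 3.142 rad.
B = (4π×10⁻⁷ × 2.92 × 3.142) / (4π × 0.112) = 8.19×10⁻⁶ T.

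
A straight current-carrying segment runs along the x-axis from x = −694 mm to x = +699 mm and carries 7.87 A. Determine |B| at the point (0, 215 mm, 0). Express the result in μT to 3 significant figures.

For a finite straight segment, B = (μ₀I/4πd)(sinθ₁ + sinθ₂), where θ₁, θ₂ are the angles from the perpendicular to each end.
The perpendicular distance is d = 0.215 m; the end-offsets along the wire are a = 0.694 m and b = 0.699 m.
sinθ₁ = 0.694/√(0.694²+0.215²) = 0.9552; sinθ₂ = 0.699/√(0.699²+0.215²) = 0.9558.
B = (4π×10⁻⁷ × 7.87) / (4π × 0.215) × (0.9552 + 0.9558) = 7.00×10⁻⁶ T.

B ≈ 7.00 μT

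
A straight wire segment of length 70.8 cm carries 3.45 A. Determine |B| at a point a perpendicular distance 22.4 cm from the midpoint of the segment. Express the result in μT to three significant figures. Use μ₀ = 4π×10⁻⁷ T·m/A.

For a finite straight segment, B = (μ₀I/4πd)(sinθ₁ + sinθ₂), where θ₁, θ₂ are the angles from the perpendicular to each end.
The perpendicular from the point meets the wire at its midpoint, so each end is L/2 = 0.354 m away along the wire.
sinθ₁ = 0.354/√(0.354²+0.224²) = 0.8450; sinθ₂ = 0.354/√(0.354²+0.224²) = 0.8450.
B = (4π×10⁻⁷ × 3.45) / (4π × 0.224) × (0.8450 + 0.8450) = 2.60×10⁻⁶ T.

B ≈ 2.60 μT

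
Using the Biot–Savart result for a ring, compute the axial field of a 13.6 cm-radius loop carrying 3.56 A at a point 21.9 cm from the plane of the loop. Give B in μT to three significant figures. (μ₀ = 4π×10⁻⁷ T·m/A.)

On the axis of a circular loop, B = μ₀IR² / [2(R²+z²)^(3/2)].
R² + z² = (0.136)² + (0.219)² = 0.06646 m², and (R²+z²)^(3/2) = 1.71×10⁻² m³.
B = (4π×10⁻⁷ × 3.56 × 0.0185) / (2 × 1.71×10⁻²) = 2.41×10⁻⁶ T.

B ≈ 2.41 μT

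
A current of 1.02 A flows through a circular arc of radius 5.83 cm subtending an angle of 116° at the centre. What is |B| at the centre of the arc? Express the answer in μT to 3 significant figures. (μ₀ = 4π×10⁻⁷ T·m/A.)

B ≈ 3.54 μT

The Biot–Savart field of a circular arc at its centre is B = μ₀Iφ/(4πR), with φ = 2.025 rad.
B = (4π×10⁻⁷ × 1.02 × 2.025) / (4π × 0.0583) = 3.54×10⁻⁶ T.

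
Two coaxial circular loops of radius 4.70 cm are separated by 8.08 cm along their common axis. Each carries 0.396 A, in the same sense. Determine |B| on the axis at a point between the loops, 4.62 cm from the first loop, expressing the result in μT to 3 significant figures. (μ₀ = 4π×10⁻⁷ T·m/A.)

Each loop contributes B = μ₀IR²/[2(R²+z²)^(3/2)] on the axis, with z measured from that loop.
Loop 1 (z = 0.0462 m): B₁ = 1.92×10⁻⁶ T. Loop 2 (z = 0.0346 m): B₂ = 2.76×10⁻⁶ T.
The fields add: B = B₁ + B₂ = 4.68×10⁻⁶ T.

B ≈ 4.68 μT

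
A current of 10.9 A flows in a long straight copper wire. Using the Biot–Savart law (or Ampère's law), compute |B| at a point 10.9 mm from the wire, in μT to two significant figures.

For an infinitely long straight wire, B = μ₀I/(2πd).
B = (4π×10⁻⁷ × 10.9) / (2π × 0.0109) = 2.00×10⁻⁴ T.

B ≈ 200 μT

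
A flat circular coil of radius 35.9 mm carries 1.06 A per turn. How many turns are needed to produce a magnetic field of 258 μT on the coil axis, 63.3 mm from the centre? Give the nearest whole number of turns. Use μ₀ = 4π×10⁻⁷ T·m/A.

N = 116

For an N-turn coil, B = Nμ₀IR²/[2(R²+z²)^(3/2)]. A single turn gives B₁ = 2.23×10⁻⁶ T with R = 0.0359 m, z = 0.0633 m.
N = B/B₁ = 2.58×10⁻⁴ / 2.23×10⁻⁶ = 115.83.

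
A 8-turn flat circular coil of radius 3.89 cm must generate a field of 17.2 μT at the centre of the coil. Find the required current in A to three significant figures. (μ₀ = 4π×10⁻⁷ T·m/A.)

I ≈ 0.133 A

For an N-turn coil, B = Nμ₀I/(2R) with R = 0.0389 m, so I = 2RB/(Nμ₀) = 2 × 0.0389 × 1.72×10⁻⁵ / (8 × 4π×10⁻⁷) = 0.133 A.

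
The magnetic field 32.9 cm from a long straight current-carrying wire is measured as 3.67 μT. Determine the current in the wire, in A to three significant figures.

I ≈ 6.04 A

For a long straight wire B = μ₀I/(2πd), so I = 2πdB/μ₀.
I = 2π × 0.329 × 3.67×10⁻⁶ / (4π×10⁻⁷) = 6.04 A.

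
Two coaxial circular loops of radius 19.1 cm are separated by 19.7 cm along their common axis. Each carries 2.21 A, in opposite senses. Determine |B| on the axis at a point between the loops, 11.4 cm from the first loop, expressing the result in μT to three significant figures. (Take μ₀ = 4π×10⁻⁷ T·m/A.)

Each loop contributes B = μ₀IR²/[2(R²+z²)^(3/2)] on the axis, with z measured from that loop.
Loop 1 (z = 0.114 m): B₁ = 4.60×10⁻⁶ T. Loop 2 (z = 0.083 m): B₂ = 5.61×10⁻⁶ T.
The fields oppose: B = |B₁ − B₂| = 1.01×10⁻⁶ T.

B ≈ 1.01 μT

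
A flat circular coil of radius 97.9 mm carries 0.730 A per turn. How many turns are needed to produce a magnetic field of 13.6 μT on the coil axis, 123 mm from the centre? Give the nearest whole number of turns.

For an N-turn coil, B = Nμ₀IR²/[2(R²+z²)^(3/2)]. A single turn gives B₁ = 1.13×10⁻⁶ T with R = 0.0979 m, z = 0.123 m.
N = B/B₁ = 1.36×10⁻⁵ / 1.13×10⁻⁶ = 12.02.

N = 12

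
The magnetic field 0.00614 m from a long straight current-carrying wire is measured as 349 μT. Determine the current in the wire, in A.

For a long straight wire B = μ₀I/(2πd), so I = 2πdB/μ₀.
I = 2π × 0.00614 × 3.49×10⁻⁴ / (4π×10⁻⁷) = 10.7 A.

I ≈ 10.7 A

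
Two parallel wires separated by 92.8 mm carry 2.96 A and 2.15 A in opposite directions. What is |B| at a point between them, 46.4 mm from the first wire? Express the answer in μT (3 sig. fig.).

B ≈ 22.0 μT

Each long wire gives B = μ₀I/(2πd). Distances are d₁ = 0.0464 m and d₂ = 0.0464 m.
B₁ = 1.28×10⁻⁵ T, B₂ = 9.27×10⁻⁶ T.
Between antiparallel currents both contributions point the same way, so they add. B = B₁ + B₂ = 1.28×10⁻⁵ + 9.27×10⁻⁶ = 2.20×10⁻⁵ T.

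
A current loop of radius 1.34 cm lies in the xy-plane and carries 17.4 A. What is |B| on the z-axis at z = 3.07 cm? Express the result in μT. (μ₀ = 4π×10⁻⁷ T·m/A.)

B ≈ 52.2 μT

On the axis of a circular loop, B = μ₀IR² / [2(R²+z²)^(3/2)].
R² + z² = (0.0134)² + (0.0307)² = 0.001122 m², and (R²+z²)^(3/2) = 3.76×10⁻⁵ m³.
B = (4π×10⁻⁷ × 17.4 × 0.0001796) / (2 × 3.76×10⁻⁵) = 5.22×10⁻⁵ T.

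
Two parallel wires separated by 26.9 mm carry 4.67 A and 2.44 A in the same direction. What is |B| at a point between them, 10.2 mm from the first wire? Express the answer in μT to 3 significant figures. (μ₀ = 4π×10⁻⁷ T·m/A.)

B ≈ 62.3 μT

Each long wire gives B = μ₀I/(2πd). Distances are d₁ = 0.0102 m and d₂ = 0.0167 m.
B₁ = 9.16×10⁻⁵ T, B₂ = 2.92×10⁻⁵ T.
Between parallel currents the two contributions point in opposite directions, so they subtract. B = |B₁ − B₂| = |9.16×10⁻⁵ − 2.92×10⁻⁵| = 6.23×10⁻⁵ T.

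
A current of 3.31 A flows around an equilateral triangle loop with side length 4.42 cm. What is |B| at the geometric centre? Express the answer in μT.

Each side is a finite straight segment at perpendicular distance d = a/(2 tan(π/3)) = 0.01276 m from the centre, with end-angles ±π/3.
One side contributes B₁ = (μ₀I/4πd)·2 sin(π/3) = 4.49×10⁻⁵ T.
All 3 sides add in the same direction: B = 3 × 4.49×10⁻⁵ = 1.35×10⁻⁴ T.

B ≈ 135 μT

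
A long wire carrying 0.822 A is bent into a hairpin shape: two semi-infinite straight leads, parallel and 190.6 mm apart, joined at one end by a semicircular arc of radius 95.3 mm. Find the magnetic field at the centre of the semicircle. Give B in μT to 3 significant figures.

The semicircular arc contributes B_arc = μ₀I·π/(4πR) = μ₀I/(4R) = 2.71×10⁻⁶ T.
Each semi-infinite lead is at perpendicular distance R = 0.0953 m from the centre, with the perpendicular foot at its near end, so it contributes μ₀I/(4πR); both point the same way, together 1.73×10⁻⁶ T.
Arc and leads all point the same direction: B = 2.71×10⁻⁶ + 1.73×10⁻⁶ = 4.43×10⁻⁶ T.

B ≈ 4.43 μT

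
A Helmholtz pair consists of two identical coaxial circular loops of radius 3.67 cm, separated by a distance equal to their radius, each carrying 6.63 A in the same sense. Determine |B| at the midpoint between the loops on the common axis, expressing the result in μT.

B ≈ 162 μT

Each loop contributes B = μ₀IR²/[2(R²+z²)^(3/2)] on the axis, with z measured from that loop.
Loop 1 (z = 0.01835 m): B₁ = 8.12×10⁻⁵ T. Loop 2 (z = 0.01835 m): B₂ = 8.12×10⁻⁵ T.
The fields add: B = B₁ + B₂ = 1.62×10⁻⁴ T.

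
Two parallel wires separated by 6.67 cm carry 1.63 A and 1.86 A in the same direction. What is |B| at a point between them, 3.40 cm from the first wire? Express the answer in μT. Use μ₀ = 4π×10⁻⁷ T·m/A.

Each long wire gives B = μ₀I/(2πd). Distances are d₁ = 0.034 m and d₂ = 0.0327 m.
B₁ = 9.59×10⁻⁶ T, B₂ = 1.14×10⁻⁵ T.
Between parallel currents the two contributions point in opposite directions, so they subtract. B = |B₁ − B₂| = |9.59×10⁻⁶ − 1.14×10⁻⁵| = 1.79×10⁻⁶ T.

B ≈ 1.79 μT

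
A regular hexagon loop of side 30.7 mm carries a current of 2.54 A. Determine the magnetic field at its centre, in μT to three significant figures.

Each side is a finite straight segment at perpendicular distance d = a/(2 tan(π/6)) = 0.02659 m from the centre, with end-angles ±π/6.
One side contributes B₁ = (μ₀I/4πd)·2 sin(π/6) = 9.55×10⁻⁶ T.
All 6 sides add in the same direction: B = 6 × 9.55×10⁻⁶ = 5.73×10⁻⁵ T.

B ≈ 57.3 μT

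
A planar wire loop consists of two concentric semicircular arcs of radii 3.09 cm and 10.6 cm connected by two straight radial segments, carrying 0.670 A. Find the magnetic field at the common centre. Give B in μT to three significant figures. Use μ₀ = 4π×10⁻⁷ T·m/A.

B ≈ 4.83 μT

The radial connectors point toward the centre, so dl × r̂ = 0 and they contribute nothing.
Each semicircle gives μ₀I/(4R): inner arc 6.81×10⁻⁶ T, outer arc 1.99×10⁻⁶ T.
The two arcs carry current in opposite angular senses, so their fields oppose: B = |6.81×10⁻⁶ − 1.99×10⁻⁶| = 4.83×10⁻⁶ T.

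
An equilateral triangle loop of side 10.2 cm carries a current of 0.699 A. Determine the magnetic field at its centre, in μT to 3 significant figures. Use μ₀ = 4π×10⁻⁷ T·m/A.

Each side is a finite straight segment at perpendicular distance d = a/(2 tan(π/3)) = 0.02944 m from the centre, with end-angles ±π/3.
One side contributes B₁ = (μ₀I/4πd)·2 sin(π/3) = 4.11×10⁻⁶ T.
All 3 sides add in the same direction: B = 3 × 4.11×10⁻⁶ = 1.23×10⁻⁵ T.

B ≈ 12.3 μT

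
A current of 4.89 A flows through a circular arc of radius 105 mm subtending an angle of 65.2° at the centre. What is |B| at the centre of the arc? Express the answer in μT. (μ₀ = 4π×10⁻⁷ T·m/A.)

The Biot–Savart field of a circular arc at its centre is B = μ₀Iφ/(4πR), with φ = 1.138 rad.
B = (4π×10⁻⁷ × 4.89 × 1.138) / (4π × 0.105) = 5.30×10⁻⁶ T.

B ≈ 5.30 μT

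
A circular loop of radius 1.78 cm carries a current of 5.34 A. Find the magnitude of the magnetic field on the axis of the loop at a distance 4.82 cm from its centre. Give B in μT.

B ≈ 7.84 μT

On the axis of a circular loop, B = μ₀IR² / [2(R²+z²)^(3/2)].
R² + z² = (0.0178)² + (0.0482)² = 0.00264 m², and (R²+z²)^(3/2) = 1.36×10⁻⁴ m³.
B = (4π×10⁻⁷ × 5.34 × 0.0003168) / (2 × 1.36×10⁻⁴) = 7.84×10⁻⁶ T.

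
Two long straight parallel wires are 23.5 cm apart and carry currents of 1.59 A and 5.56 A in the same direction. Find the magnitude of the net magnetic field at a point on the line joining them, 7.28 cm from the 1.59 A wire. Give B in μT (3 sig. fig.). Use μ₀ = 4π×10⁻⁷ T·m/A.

B ≈ 2.49 μT

Each long wire gives B = μ₀I/(2πd). Distances are d₁ = 0.0728 m and d₂ = 0.1622 m.
B₁ = 4.37×10⁻⁶ T, B₂ = 6.86×10⁻⁶ T.
Between parallel currents the two contributions point in opposite directions, so they subtract. B = |B₁ − B₂| = |4.37×10⁻⁶ − 6.86×10⁻⁶| = 2.49×10⁻⁶ T.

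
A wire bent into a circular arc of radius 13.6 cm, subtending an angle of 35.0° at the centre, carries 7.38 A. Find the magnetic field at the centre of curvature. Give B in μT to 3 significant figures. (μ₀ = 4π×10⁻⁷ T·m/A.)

The Biot–Savart field of a circular arc at its centre is B = μ₀Iφ/(4πR), with φ = 0.6109 rad.
B = (4π×10⁻⁷ × 7.38 × 0.6109) / (4π × 0.136) = 3.31×10⁻⁶ T.

B ≈ 3.31 μT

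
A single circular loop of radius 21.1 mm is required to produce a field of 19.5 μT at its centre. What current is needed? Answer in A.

I ≈ 0.655 A

At the centre of a circular loop B = μ₀I/(2R), so I = 2RB/μ₀.
With R = 0.0211 m, I = 2 × 0.0211 × 1.95×10⁻⁵ / (4π×10⁻⁷) = 0.655 A.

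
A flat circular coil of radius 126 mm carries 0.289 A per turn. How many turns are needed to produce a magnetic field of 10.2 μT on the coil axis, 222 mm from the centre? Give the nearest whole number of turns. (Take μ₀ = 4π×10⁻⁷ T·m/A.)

N = 59

For an N-turn coil, B = Nμ₀IR²/[2(R²+z²)^(3/2)]. A single turn gives B₁ = 1.73×10⁻⁷ T with R = 0.126 m, z = 0.222 m.
N = B/B₁ = 1.02×10⁻⁵ / 1.73×10⁻⁷ = 58.85.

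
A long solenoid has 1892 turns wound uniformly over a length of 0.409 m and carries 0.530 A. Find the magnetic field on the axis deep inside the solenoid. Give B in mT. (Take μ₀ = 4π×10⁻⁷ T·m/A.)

Inside a long solenoid, B = μ₀nI with n = 4626 turns/m.
B = 4π×10⁻⁷ × 4626 × 0.530 = 3.08×10⁻³ T.

B ≈ 3.08 mT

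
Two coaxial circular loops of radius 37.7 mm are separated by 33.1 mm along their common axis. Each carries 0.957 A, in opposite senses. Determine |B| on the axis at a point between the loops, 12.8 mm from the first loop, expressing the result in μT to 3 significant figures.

B ≈ 2.66 μT

Each loop contributes B = μ₀IR²/[2(R²+z²)^(3/2)] on the axis, with z measured from that loop.
Loop 1 (z = 0.0128 m): B₁ = 1.35×10⁻⁵ T. Loop 2 (z = 0.0203 m): B₂ = 1.09×10⁻⁵ T.
The fields oppose: B = |B₁ − B₂| = 2.66×10⁻⁶ T.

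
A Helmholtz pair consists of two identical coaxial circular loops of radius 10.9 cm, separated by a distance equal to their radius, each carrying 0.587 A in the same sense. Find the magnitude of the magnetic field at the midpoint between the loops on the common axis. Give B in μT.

Each loop contributes B = μ₀IR²/[2(R²+z²)^(3/2)] on the axis, with z measured from that loop.
Loop 1 (z = 0.0545 m): B₁ = 2.42×10⁻⁶ T. Loop 2 (z = 0.0545 m): B₂ = 2.42×10⁻⁶ T.
The fields add: B = B₁ + B₂ = 4.84×10⁻⁶ T.

B ≈ 4.84 μT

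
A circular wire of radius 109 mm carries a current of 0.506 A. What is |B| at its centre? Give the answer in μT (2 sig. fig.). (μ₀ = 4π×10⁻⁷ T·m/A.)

B ≈ 2.9 μT

At the centre of a circular loop the Biot–Savart law gives B = μ₀I/(2R).
B = (4π×10⁻⁷ × 0.506) / (2 × 0.109) = 2.92×10⁻⁶ T.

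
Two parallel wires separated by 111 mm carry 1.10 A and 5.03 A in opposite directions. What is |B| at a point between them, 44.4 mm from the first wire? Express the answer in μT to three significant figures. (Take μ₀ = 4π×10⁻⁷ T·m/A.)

B ≈ 20.1 μT

Each long wire gives B = μ₀I/(2πd). Distances are d₁ = 0.0444 m and d₂ = 0.0666 m.
B₁ = 4.95×10⁻⁶ T, B₂ = 1.51×10⁻⁵ T.
Between antiparallel currents both contributions point the same way, so they add. B = B₁ + B₂ = 4.95×10⁻⁶ + 1.51×10⁻⁵ = 2.01×10⁻⁵ T.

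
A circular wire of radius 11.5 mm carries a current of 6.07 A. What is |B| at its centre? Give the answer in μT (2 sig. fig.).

At the centre of a circular loop the Biot–Savart law gives B = μ₀I/(2R).
B = (4π×10⁻⁷ × 6.07) / (2 × 0.0115) = 3.32×10⁻⁴ T.

B ≈ 330 μT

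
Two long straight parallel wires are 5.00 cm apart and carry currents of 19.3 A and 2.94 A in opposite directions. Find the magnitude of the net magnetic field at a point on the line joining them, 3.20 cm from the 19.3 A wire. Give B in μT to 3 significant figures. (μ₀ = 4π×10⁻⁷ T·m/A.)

B ≈ 153 μT

Each long wire gives B = μ₀I/(2πd). Distances are d₁ = 0.032 m and d₂ = 0.018 m.
B₁ = 1.21×10⁻⁴ T, B₂ = 3.27×10⁻⁵ T.
Between antiparallel currents both contributions point the same way, so they add. B = B₁ + B₂ = 1.21×10⁻⁴ + 3.27×10⁻⁵ = 1.53×10⁻⁴ T.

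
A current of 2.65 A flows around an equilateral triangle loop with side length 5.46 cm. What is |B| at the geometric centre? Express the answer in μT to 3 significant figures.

Each side is a finite straight segment at perpendicular distance d = a/(2 tan(π/3)) = 0.01576 m from the centre, with end-angles ±π/3.
One side contributes B₁ = (μ₀I/4πd)·2 sin(π/3) = 2.91×10⁻⁵ T.
All 3 sides add in the same direction: B = 3 × 2.91×10⁻⁵ = 8.74×10⁻⁵ T.

B ≈ 87.4 μT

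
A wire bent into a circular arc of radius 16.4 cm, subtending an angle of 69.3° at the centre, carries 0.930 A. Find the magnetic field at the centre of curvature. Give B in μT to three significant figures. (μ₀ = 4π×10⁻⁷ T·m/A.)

The Biot–Savart field of a circular arc at its centre is B = μ₀Iφ/(4πR), with φ = 1.21 rad.
B = (4π×10⁻⁷ × 0.930 × 1.21) / (4π × 0.164) = 6.86×10⁻⁷ T.

B ≈ 0.686 μT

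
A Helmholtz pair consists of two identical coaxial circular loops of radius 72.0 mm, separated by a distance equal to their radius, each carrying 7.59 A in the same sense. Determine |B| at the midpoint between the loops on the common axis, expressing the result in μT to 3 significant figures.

Each loop contributes B = μ₀IR²/[2(R²+z²)^(3/2)] on the axis, with z measured from that loop.
Loop 1 (z = 0.036 m): B₁ = 4.74×10⁻⁵ T. Loop 2 (z = 0.036 m): B₂ = 4.74×10⁻⁵ T.
The fields add: B = B₁ + B₂ = 9.48×10⁻⁵ T.

B ≈ 94.8 μT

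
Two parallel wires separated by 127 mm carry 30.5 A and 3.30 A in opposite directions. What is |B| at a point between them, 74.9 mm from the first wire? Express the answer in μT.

Each long wire gives B = μ₀I/(2πd). Distances are d₁ = 0.0749 m and d₂ = 0.0521 m.
B₁ = 8.14×10⁻⁵ T, B₂ = 1.27×10⁻⁵ T.
Between antiparallel currents both contributions point the same way, so they add. B = B₁ + B₂ = 8.14×10⁻⁵ + 1.27×10⁻⁵ = 9.41×10⁻⁵ T.

B ≈ 94.1 μT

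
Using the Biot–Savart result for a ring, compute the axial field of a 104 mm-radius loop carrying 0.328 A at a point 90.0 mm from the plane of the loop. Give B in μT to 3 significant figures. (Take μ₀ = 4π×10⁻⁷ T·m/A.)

B ≈ 0.857 μT

On the axis of a circular loop, B = μ₀IR² / [2(R²+z²)^(3/2)].
R² + z² = (0.104)² + (0.09)² = 0.01892 m², and (R²+z²)^(3/2) = 2.60×10⁻³ m³.
B = (4π×10⁻⁷ × 0.328 × 0.01082) / (2 × 2.60×10⁻³) = 8.57×10⁻⁷ T.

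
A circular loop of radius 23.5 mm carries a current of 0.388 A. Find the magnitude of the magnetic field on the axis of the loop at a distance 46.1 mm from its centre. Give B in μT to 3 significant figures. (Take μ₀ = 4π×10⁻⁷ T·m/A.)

B ≈ 0.972 μT

On the axis of a circular loop, B = μ₀IR² / [2(R²+z²)^(3/2)].
R² + z² = (0.0235)² + (0.0461)² = 0.002677 m², and (R²+z²)^(3/2) = 1.39×10⁻⁴ m³.
B = (4π×10⁻⁷ × 0.388 × 0.0005523) / (2 × 1.39×10⁻⁴) = 9.72×10⁻⁷ T.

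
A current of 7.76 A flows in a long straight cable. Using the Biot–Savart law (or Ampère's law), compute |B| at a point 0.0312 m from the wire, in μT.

B ≈ 49.7 μT

For an infinitely long straight wire, B = μ₀I/(2πd).
B = (4π×10⁻⁷ × 7.76) / (2π × 0.0312) = 4.97×10⁻⁵ T.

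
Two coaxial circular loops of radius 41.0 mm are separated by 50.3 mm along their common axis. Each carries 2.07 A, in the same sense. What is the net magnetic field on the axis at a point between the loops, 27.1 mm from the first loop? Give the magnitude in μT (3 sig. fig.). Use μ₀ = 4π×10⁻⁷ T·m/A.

Each loop contributes B = μ₀IR²/[2(R²+z²)^(3/2)] on the axis, with z measured from that loop.
Loop 1 (z = 0.0271 m): B₁ = 1.84×10⁻⁵ T. Loop 2 (z = 0.0232 m): B₂ = 2.09×10⁻⁵ T.
The fields add: B = B₁ + B₂ = 3.93×10⁻⁵ T.

B ≈ 39.3 μT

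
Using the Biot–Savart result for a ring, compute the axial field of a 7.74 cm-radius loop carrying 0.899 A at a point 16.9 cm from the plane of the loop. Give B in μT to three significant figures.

B ≈ 0.527 μT

On the axis of a circular loop, B = μ₀IR² / [2(R²+z²)^(3/2)].
R² + z² = (0.0774)² + (0.169)² = 0.03455 m², and (R²+z²)^(3/2) = 6.42×10⁻³ m³.
B = (4π×10⁻⁷ × 0.899 × 0.005991) / (2 × 6.42×10⁻³) = 5.27×10⁻⁷ T.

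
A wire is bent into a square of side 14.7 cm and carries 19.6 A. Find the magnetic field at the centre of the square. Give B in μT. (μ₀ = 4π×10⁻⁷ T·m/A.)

B ≈ 151 μT

Each side is a finite straight segment at perpendicular distance d = a/(2 tan(π/4)) = 0.0735 m from the centre, with end-angles ±π/4.
One side contributes B₁ = (μ₀I/4πd)·2 sin(π/4) = 3.77×10⁻⁵ T.
All 4 sides add in the same direction: B = 4 × 3.77×10⁻⁵ = 1.51×10⁻⁴ T.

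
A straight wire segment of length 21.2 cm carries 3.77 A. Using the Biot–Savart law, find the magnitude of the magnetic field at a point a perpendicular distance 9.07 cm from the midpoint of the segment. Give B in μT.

For a finite straight segment, B = (μ₀I/4πd)(sinθ₁ + sinθ₂), where θ₁, θ₂ are the angles from the perpendicular to each end.
The perpendicular from the point meets the wire at its midpoint, so each end is L/2 = 0.106 m away along the wire.
sinθ₁ = 0.106/√(0.106²+0.0907²) = 0.7598; sinθ₂ = 0.106/√(0.106²+0.0907²) = 0.7598.
B = (4π×10⁻⁷ × 3.77) / (4π × 0.0907) × (0.7598 + 0.7598) = 6.32×10⁻⁶ T.

B ≈ 6.32 μT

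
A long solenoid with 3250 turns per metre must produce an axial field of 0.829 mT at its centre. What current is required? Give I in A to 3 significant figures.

I ≈ 0.203 A

Inside a long solenoid B = μ₀nI with n = 3250 m⁻¹, so I = B/(μ₀n).
I = 8.29×10⁻⁴ / (4π×10⁻⁷ × 3250) = 0.203 A.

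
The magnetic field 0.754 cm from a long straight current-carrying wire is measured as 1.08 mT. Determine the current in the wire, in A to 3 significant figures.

For a long straight wire B = μ₀I/(2πd), so I = 2πdB/μ₀.
I = 2π × 0.00754 × 1.08×10⁻³ / (4π×10⁻⁷) = 40.7 A.

I ≈ 40.7 A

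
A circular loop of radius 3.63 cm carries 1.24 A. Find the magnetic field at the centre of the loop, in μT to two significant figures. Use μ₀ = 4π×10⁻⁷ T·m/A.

B ≈ 21 μT

At the centre of a circular loop the Biot–Savart law gives B = μ₀I/(2R).
B = (4π×10⁻⁷ × 1.24) / (2 × 0.0363) = 2.15×10⁻⁵ T.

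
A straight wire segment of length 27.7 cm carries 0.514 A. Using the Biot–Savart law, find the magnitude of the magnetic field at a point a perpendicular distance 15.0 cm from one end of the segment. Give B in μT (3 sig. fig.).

For a finite straight segment, B = (μ₀I/4πd)(sinθ₁ + sinθ₂), where θ₁, θ₂ are the angles from the perpendicular to each end.
The perpendicular foot is at one end, so the two end-offsets along the wire are 0 and L = 0.277 m.
sinθ₁ = 0/√(0²+0.15²) = 0.0000; sinθ₂ = 0.277/√(0.277²+0.15²) = 0.8793.
B = (4π×10⁻⁷ × 0.514) / (4π × 0.15) × (0.0000 + 0.8793) = 3.01×10⁻⁷ T.

B ≈ 0.301 μT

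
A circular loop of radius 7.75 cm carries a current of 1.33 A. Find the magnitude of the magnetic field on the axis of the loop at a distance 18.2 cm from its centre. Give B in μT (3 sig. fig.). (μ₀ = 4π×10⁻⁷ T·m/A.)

On the axis of a circular loop, B = μ₀IR² / [2(R²+z²)^(3/2)].
R² + z² = (0.0775)² + (0.182)² = 0.03913 m², and (R²+z²)^(3/2) = 7.74×10⁻³ m³.
B = (4π×10⁻⁷ × 1.33 × 0.006006) / (2 × 7.74×10⁻³) = 6.48×10⁻⁷ T.

B ≈ 0.648 μT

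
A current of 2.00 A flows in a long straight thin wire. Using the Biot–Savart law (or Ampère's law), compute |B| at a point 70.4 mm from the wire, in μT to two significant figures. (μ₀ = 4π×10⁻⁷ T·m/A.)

For an infinitely long straight wire, B = μ₀I/(2πd).
B = (4π×10⁻⁷ × 2.00) / (2π × 0.0704) = 5.68×10⁻⁶ T.

B ≈ 5.7 μT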